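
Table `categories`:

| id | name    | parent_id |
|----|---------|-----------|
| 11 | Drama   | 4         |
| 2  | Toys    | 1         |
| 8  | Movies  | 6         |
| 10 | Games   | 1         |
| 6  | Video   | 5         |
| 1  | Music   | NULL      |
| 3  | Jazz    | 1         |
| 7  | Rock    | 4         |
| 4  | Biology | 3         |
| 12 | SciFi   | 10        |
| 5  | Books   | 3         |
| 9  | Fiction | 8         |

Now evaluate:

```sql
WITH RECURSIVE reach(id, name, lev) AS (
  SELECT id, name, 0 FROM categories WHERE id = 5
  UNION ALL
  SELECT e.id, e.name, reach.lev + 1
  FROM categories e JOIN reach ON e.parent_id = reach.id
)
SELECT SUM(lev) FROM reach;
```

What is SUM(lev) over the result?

6

Base: id=5 (Books) at lev 0.
Iteration 1: rows with parent_id in {5} -> Video (id 6, lev 1).
Iteration 2: rows with parent_id in {6} -> Movies (id 8, lev 2).
Iteration 3: rows with parent_id in {8} -> Fiction (id 9, lev 3).
Iteration 4: no rows with parent_id in {9}; recursion stops.
SUM(lev) = 0 + 1 + 2 + 3 = 6.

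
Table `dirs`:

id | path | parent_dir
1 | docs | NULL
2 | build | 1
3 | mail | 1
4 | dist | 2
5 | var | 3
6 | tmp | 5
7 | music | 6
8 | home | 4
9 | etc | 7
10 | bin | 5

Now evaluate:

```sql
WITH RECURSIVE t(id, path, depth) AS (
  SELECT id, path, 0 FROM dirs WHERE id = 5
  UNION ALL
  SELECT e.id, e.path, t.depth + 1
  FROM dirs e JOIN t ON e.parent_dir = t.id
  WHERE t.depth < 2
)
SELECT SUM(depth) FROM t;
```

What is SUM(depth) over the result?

Base: id=5 (var) at depth 0.
Iteration 1: rows with parent_dir in {5} -> tmp (id 6, depth 1), bin (id 10, depth 1).
Iteration 2: rows with parent_dir in {6,10} -> music (id 7, depth 2).
Iteration 3: depth < 2 fails for all current rows; recursion stops.
SUM(depth) = 0 + 1 + 1 + 2 = 4.

4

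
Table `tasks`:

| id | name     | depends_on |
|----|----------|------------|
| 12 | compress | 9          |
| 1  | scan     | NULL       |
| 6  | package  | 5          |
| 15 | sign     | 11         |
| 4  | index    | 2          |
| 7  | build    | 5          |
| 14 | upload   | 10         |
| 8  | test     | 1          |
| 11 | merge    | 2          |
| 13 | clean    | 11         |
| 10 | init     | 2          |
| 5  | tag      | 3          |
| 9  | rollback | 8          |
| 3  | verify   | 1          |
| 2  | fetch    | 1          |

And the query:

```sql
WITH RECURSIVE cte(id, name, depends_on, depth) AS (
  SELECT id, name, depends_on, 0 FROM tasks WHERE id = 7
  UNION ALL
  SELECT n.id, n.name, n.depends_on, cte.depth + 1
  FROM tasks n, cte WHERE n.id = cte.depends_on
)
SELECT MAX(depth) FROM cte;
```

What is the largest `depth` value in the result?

Base: id=7 (build), depends_on=5, depth 0.
Iteration 1: join on id=5 -> tag (id 5, depends_on=3, depth 1).
Iteration 2: join on id=3 -> verify (id 3, depends_on=1, depth 2).
Iteration 3: join on id=1 -> scan (id 1, depends_on=NULL, depth 3).
Iteration 4: depends_on is NULL; no match; recursion stops.
depth values: 0, 1, 2, 3; the maximum is 3.

3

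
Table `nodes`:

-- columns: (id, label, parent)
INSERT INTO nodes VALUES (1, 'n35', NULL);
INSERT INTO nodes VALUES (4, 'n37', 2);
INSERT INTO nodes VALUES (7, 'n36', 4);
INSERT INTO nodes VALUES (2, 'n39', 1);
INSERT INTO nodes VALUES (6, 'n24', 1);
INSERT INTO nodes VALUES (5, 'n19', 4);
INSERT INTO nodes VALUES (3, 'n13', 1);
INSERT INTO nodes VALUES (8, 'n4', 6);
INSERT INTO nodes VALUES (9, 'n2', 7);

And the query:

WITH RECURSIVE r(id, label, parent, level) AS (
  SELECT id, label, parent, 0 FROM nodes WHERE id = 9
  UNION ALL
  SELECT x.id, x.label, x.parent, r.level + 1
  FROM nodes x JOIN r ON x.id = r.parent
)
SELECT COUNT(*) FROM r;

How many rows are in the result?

5

Base: id=9 (n2), parent=7, level 0.
Iteration 1: join on id=7 -> n36 (id 7, parent=4, level 1).
Iteration 2: join on id=4 -> n37 (id 4, parent=2, level 2).
Iteration 3: join on id=2 -> n39 (id 2, parent=1, level 3).
Iteration 4: join on id=1 -> n35 (id 1, parent=NULL, level 4).
Iteration 5: parent is NULL; no match; recursion stops.
Total rows emitted: 5.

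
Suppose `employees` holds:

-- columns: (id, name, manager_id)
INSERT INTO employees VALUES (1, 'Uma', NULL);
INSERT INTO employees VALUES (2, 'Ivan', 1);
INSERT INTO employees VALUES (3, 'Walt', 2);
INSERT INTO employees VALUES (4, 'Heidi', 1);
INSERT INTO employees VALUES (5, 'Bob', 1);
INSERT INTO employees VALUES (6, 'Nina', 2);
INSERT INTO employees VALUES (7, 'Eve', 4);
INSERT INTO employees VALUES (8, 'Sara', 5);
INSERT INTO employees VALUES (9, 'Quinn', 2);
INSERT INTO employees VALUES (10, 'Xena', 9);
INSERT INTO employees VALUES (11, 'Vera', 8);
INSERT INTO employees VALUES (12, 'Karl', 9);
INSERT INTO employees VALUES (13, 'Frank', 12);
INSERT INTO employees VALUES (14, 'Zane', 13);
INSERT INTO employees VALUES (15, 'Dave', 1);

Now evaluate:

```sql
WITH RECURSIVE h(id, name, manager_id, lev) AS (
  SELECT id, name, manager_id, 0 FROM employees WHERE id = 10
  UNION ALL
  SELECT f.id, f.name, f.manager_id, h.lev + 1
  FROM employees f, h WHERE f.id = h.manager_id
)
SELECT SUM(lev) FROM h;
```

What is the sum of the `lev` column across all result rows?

Base: id=10 (Xena), manager_id=9, lev 0.
Iteration 1: join on id=9 -> Quinn (id 9, manager_id=2, lev 1).
Iteration 2: join on id=2 -> Ivan (id 2, manager_id=1, lev 2).
Iteration 3: join on id=1 -> Uma (id 1, manager_id=NULL, lev 3).
Iteration 4: manager_id is NULL; no match; recursion stops.
SUM(lev) = 0 + 1 + 2 + 3 = 6.

6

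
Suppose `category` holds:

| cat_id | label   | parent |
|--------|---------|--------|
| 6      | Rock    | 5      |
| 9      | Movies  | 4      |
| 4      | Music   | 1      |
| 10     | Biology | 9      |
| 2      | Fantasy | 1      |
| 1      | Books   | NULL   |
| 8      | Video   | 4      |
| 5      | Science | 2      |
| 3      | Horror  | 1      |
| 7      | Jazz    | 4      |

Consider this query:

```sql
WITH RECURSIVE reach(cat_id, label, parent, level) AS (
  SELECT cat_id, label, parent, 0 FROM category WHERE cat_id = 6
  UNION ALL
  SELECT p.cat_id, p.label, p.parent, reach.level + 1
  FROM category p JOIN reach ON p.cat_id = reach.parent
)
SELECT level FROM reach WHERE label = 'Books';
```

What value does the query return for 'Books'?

Base: cat_id=6 (Rock), parent=5, level 0.
Iteration 1: join on cat_id=5 -> Science (id 5, parent=2, level 1).
Iteration 2: join on cat_id=2 -> Fantasy (id 2, parent=1, level 2).
Iteration 3: join on cat_id=1 -> Books (id 1, parent=NULL, level 3).
Iteration 4: parent is NULL; no match; recursion stops.

3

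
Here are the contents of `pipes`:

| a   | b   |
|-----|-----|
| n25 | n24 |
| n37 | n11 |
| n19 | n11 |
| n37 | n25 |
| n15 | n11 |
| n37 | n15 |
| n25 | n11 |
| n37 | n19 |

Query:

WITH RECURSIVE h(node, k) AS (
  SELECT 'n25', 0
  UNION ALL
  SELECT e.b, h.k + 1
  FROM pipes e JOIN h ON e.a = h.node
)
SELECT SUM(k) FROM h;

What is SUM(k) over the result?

2

Base: (n25, k=0).
Iteration 1: edges from {n25} -> (n11, k=1), (n24, k=1).
Iteration 2: no outgoing edges from {n11,n24}; recursion stops.
SUM(k) = 0 + 1 + 1 = 2.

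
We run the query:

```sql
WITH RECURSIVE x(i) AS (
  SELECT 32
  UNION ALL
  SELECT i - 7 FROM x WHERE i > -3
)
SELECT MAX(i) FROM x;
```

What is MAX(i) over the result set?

32

Base: i=32.
Iteration 1: 32 > -3 holds -> i = 32 - 7 = 25.
Iteration 2: 25 > -3 holds -> i = 25 - 7 = 18.
Iteration 3: 18 > -3 holds -> i = 18 - 7 = 11.
Iteration 4: 11 > -3 holds -> i = 11 - 7 = 4.
Iteration 5: 4 > -3 holds -> i = 4 - 7 = -3.
Iteration 6: -3 > -3 fails; recursion stops.
i values: 32, 25, 18, 11, 4, -3; the maximum is 32.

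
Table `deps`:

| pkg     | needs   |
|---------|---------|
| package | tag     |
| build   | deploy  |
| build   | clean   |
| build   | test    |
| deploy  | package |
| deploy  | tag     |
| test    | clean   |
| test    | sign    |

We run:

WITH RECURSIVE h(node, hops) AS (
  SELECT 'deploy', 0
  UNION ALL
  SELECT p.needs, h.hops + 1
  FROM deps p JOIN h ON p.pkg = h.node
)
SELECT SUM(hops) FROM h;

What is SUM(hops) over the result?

Base: (deploy, hops=0).
Iteration 1: edges from {deploy} -> (package, hops=1), (tag, hops=1).
Iteration 2: edges from {package,tag} -> (tag, hops=2).
Iteration 3: no outgoing edges from {tag}; recursion stops.
SUM(hops) = 0 + 1 + 1 + 2 = 4.

4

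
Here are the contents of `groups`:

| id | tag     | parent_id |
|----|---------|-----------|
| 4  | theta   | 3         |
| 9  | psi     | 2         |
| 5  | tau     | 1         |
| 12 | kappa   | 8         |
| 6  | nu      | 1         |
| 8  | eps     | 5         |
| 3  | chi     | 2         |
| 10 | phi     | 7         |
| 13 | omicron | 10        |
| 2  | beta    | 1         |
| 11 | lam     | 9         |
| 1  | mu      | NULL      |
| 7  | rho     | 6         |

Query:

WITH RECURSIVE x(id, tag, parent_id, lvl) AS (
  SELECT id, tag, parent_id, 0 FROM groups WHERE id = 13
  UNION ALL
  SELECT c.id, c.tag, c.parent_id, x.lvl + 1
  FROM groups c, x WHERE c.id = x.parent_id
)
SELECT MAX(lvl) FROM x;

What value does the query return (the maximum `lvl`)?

4

Base: id=13 (omicron), parent_id=10, lvl 0.
Iteration 1: join on id=10 -> phi (id 10, parent_id=7, lvl 1).
Iteration 2: join on id=7 -> rho (id 7, parent_id=6, lvl 2).
Iteration 3: join on id=6 -> nu (id 6, parent_id=1, lvl 3).
Iteration 4: join on id=1 -> mu (id 1, parent_id=NULL, lvl 4).
Iteration 5: parent_id is NULL; no match; recursion stops.
lvl values: 0, 1, 2, 3, 4; the maximum is 4.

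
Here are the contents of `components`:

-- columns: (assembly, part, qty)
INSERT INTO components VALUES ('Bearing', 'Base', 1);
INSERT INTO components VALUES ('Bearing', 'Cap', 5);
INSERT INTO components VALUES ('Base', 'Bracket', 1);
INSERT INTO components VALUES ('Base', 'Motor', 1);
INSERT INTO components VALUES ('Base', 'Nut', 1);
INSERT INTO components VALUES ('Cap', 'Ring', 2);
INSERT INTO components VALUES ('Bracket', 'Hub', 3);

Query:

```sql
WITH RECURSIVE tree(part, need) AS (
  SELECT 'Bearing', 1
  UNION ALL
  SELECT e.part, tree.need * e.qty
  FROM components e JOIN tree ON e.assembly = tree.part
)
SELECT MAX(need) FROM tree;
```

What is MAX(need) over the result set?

Base: (Bearing, need=1).
Iteration 1: components of {Bearing} -> Base = 1*1 = 1, Cap = 1*5 = 5.
Iteration 2: components of {Base,Cap} -> Bracket = 1*1 = 1, Motor = 1*1 = 1, Nut = 1*1 = 1, Ring = 5*2 = 10.
Iteration 3: components of {Bracket,Motor,Nut,Ring} -> Hub = 1*3 = 3.
Iteration 4: no further components; recursion stops.
need values: 1, 1, 5, 1, 1, 1, 10, 3; the maximum is 10.

10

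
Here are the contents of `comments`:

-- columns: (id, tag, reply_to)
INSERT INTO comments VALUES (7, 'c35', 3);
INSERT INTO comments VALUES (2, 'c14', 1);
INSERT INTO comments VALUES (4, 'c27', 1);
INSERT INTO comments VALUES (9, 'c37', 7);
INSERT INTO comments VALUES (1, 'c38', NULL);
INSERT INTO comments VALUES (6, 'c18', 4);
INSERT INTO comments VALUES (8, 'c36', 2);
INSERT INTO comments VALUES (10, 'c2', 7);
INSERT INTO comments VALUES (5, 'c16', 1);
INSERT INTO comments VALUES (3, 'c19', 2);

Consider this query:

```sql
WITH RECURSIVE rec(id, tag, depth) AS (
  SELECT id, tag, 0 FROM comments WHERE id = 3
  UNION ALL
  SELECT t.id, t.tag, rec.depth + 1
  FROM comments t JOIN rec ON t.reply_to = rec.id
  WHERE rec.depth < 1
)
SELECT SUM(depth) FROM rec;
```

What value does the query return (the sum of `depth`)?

Base: id=3 (c19) at depth 0.
Iteration 1: rows with reply_to in {3} -> c35 (id 7, depth 1).
Iteration 2: depth < 1 fails for all current rows; recursion stops.
SUM(depth) = 0 + 1 = 1.

1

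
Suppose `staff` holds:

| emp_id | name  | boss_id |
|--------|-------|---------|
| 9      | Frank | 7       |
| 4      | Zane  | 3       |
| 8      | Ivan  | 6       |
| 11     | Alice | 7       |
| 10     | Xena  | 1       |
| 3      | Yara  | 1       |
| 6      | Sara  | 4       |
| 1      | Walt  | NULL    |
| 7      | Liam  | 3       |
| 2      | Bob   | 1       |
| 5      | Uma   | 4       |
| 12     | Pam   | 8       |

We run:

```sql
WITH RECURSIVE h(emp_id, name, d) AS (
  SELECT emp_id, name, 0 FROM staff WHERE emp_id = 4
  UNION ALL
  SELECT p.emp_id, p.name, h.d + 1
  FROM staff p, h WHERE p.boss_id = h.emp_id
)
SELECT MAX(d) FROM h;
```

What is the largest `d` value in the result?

Base: emp_id=4 (Zane) at d 0.
Iteration 1: rows with boss_id in {4} -> Uma (id 5, d 1), Sara (id 6, d 1).
Iteration 2: rows with boss_id in {5,6} -> Ivan (id 8, d 2).
Iteration 3: rows with boss_id in {8} -> Pam (id 12, d 3).
Iteration 4: no rows with boss_id in {12}; recursion stops.
d values: 0, 1, 1, 2, 3; the maximum is 3.

3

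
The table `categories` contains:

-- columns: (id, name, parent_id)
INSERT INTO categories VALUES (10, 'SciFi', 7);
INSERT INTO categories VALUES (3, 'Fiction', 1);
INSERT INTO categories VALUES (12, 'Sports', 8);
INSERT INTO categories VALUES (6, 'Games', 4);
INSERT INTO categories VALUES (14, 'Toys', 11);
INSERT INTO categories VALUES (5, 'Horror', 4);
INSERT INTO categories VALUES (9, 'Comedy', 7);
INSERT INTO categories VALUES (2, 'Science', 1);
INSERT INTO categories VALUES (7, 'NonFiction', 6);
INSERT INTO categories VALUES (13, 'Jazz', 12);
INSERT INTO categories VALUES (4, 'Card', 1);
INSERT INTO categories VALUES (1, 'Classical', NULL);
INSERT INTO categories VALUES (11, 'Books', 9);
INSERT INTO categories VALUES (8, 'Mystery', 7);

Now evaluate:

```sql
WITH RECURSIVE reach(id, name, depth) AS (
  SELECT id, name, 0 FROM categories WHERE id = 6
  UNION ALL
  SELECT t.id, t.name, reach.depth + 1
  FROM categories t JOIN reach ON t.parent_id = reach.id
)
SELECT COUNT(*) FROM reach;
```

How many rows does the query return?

Base: id=6 (Games) at depth 0.
Iteration 1: rows with parent_id in {6} -> NonFiction (id 7, depth 1).
Iteration 2: rows with parent_id in {7} -> Mystery (id 8, depth 2), Comedy (id 9, depth 2), SciFi (id 10, depth 2).
Iteration 3: rows with parent_id in {8,9,10} -> Books (id 11, depth 3), Sports (id 12, depth 3).
Iteration 4: rows with parent_id in {11,12} -> Jazz (id 13, depth 4), Toys (id 14, depth 4).
Iteration 5: no rows with parent_id in {13,14}; recursion stops.
Total rows emitted: 9.

9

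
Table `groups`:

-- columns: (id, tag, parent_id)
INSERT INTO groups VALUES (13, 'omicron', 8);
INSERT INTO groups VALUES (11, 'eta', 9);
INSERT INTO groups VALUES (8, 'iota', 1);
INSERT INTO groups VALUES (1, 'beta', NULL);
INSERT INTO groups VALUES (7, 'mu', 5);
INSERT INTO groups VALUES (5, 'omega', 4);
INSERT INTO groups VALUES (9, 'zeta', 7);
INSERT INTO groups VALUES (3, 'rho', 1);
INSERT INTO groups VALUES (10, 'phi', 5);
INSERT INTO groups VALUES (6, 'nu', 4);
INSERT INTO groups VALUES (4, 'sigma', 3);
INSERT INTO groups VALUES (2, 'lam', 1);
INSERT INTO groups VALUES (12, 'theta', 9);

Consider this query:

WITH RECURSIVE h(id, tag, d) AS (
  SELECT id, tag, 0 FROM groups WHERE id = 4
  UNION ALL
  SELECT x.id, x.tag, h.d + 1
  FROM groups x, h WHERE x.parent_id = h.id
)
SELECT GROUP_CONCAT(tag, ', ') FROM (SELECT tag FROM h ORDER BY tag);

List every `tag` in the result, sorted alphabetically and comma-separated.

eta, mu, nu, omega, phi, sigma, theta, zeta

Base: id=4 (sigma) at d 0.
Iteration 1: rows with parent_id in {4} -> omega (id 5, d 1), nu (id 6, d 1).
Iteration 2: rows with parent_id in {5,6} -> mu (id 7, d 2), phi (id 10, d 2).
Iteration 3: rows with parent_id in {7,10} -> zeta (id 9, d 3).
Iteration 4: rows with parent_id in {9} -> eta (id 11, d 4), theta (id 12, d 4).
Iteration 5: no rows with parent_id in {11,12}; recursion stops.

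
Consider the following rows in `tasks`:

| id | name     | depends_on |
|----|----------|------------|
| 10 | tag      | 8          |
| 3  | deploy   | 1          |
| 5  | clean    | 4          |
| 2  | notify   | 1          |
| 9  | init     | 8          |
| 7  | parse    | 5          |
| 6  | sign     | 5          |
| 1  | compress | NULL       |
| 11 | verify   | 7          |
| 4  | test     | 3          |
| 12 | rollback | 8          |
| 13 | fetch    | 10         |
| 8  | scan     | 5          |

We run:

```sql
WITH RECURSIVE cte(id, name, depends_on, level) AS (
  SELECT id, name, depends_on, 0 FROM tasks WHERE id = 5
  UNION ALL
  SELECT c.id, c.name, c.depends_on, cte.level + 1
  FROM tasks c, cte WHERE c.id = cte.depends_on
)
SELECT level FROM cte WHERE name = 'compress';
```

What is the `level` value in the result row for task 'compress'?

Base: id=5 (clean), depends_on=4, level 0.
Iteration 1: join on id=4 -> test (id 4, depends_on=3, level 1).
Iteration 2: join on id=3 -> deploy (id 3, depends_on=1, level 2).
Iteration 3: join on id=1 -> compress (id 1, depends_on=NULL, level 3).
Iteration 4: depends_on is NULL; no match; recursion stops.

3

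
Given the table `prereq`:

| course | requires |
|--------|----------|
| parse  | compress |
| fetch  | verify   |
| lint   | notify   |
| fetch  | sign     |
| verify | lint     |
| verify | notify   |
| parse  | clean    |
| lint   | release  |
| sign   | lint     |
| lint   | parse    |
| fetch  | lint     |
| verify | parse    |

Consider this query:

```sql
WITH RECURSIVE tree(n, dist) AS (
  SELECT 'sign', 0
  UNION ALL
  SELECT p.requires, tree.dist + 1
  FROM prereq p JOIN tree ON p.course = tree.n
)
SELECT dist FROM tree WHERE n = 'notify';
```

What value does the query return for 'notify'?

Base: (sign, dist=0).
Iteration 1: edges from {sign} -> (lint, dist=1).
Iteration 2: edges from {lint} -> (notify, dist=2), (parse, dist=2), (release, dist=2).
Iteration 3: edges from {notify,parse,release} -> (clean, dist=3), (compress, dist=3).
Iteration 4: no outgoing edges from {clean,compress}; recursion stops.

2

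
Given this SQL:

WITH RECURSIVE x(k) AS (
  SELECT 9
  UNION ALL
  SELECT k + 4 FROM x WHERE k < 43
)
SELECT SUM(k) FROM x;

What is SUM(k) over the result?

270

Base: k=9.
Iteration 1: 9 < 43 holds -> k = 9 + 4 = 13.
Iteration 2: 13 < 43 holds -> k = 13 + 4 = 17.
Iteration 3: 17 < 43 holds -> k = 17 + 4 = 21.
Iteration 4: 21 < 43 holds -> k = 21 + 4 = 25.
Iteration 5: 25 < 43 holds -> k = 25 + 4 = 29.
Iteration 6: 29 < 43 holds -> k = 29 + 4 = 33.
Iteration 7: 33 < 43 holds -> k = 33 + 4 = 37.
Iteration 8: 37 < 43 holds -> k = 37 + 4 = 41.
Iteration 9: 41 < 43 holds -> k = 41 + 4 = 45.
Iteration 10: 45 < 43 fails; recursion stops.
SUM(k) = 9 + 13 + 17 + 21 + 25 + 29 + 33 + 37 + 41 + 45 = 270.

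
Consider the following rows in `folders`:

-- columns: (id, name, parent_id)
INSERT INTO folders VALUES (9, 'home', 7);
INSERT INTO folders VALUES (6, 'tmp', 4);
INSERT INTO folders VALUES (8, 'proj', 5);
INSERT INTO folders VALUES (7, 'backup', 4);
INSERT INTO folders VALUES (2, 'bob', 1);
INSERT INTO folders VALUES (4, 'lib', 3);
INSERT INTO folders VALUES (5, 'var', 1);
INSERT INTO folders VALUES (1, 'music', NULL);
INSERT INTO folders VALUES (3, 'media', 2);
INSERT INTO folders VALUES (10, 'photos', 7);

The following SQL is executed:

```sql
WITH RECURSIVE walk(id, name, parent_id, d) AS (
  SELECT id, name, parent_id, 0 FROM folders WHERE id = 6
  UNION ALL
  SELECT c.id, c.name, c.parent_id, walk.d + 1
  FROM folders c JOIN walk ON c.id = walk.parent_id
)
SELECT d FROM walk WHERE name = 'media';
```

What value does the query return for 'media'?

Base: id=6 (tmp), parent_id=4, d 0.
Iteration 1: join on id=4 -> lib (id 4, parent_id=3, d 1).
Iteration 2: join on id=3 -> media (id 3, parent_id=2, d 2).
Iteration 3: join on id=2 -> bob (id 2, parent_id=1, d 3).
Iteration 4: join on id=1 -> music (id 1, parent_id=NULL, d 4).
Iteration 5: parent_id is NULL; no match; recursion stops.

2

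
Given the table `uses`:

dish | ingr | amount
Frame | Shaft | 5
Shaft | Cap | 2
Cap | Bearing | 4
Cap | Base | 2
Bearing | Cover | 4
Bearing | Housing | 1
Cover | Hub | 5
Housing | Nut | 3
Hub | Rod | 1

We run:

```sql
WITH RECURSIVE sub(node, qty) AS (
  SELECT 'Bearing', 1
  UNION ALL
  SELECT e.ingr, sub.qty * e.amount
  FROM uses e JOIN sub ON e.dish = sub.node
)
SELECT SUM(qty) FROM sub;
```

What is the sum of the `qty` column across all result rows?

Base: (Bearing, qty=1).
Iteration 1: components of {Bearing} -> Cover = 1*4 = 4, Housing = 1*1 = 1.
Iteration 2: components of {Cover,Housing} -> Hub = 4*5 = 20, Nut = 1*3 = 3.
Iteration 3: components of {Hub,Nut} -> Rod = 20*1 = 20.
Iteration 4: no further components; recursion stops.
SUM(qty) = 1 + 4 + 1 + 20 + 3 + 20 = 49.

49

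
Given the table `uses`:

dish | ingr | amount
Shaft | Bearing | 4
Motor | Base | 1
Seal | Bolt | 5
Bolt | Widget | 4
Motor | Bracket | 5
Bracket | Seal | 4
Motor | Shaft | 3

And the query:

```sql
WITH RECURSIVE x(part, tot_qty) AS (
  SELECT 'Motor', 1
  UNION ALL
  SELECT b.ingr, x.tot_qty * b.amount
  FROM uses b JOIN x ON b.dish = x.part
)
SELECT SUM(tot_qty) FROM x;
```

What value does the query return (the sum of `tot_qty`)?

Base: (Motor, tot_qty=1).
Iteration 1: components of {Motor} -> Base = 1*1 = 1, Bracket = 1*5 = 5, Shaft = 1*3 = 3.
Iteration 2: components of {Base,Bracket,Shaft} -> Bearing = 3*4 = 12, Seal = 5*4 = 20.
Iteration 3: components of {Bearing,Seal} -> Bolt = 20*5 = 100.
Iteration 4: components of {Bolt} -> Widget = 100*4 = 400.
Iteration 5: no further components; recursion stops.
SUM(tot_qty) = 1 + 5 + 1 + 3 + 20 + 12 + 100 + 400 = 542.

542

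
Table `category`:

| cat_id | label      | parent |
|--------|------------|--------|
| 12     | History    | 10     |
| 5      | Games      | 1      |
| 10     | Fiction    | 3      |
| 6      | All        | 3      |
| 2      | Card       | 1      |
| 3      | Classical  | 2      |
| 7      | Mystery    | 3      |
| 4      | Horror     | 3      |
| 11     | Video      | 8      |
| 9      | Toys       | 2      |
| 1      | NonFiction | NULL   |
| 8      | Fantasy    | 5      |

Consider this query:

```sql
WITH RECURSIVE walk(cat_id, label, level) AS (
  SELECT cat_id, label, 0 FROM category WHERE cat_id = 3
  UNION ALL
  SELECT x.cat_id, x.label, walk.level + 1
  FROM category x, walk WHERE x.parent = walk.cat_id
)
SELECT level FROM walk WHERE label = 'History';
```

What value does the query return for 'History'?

Base: cat_id=3 (Classical) at level 0.
Iteration 1: rows with parent in {3} -> Horror (id 4, level 1), All (id 6, level 1), Mystery (id 7, level 1), Fiction (id 10, level 1).
Iteration 2: rows with parent in {4,6,7,10} -> History (id 12, level 2).
Iteration 3: no rows with parent in {12}; recursion stops.

2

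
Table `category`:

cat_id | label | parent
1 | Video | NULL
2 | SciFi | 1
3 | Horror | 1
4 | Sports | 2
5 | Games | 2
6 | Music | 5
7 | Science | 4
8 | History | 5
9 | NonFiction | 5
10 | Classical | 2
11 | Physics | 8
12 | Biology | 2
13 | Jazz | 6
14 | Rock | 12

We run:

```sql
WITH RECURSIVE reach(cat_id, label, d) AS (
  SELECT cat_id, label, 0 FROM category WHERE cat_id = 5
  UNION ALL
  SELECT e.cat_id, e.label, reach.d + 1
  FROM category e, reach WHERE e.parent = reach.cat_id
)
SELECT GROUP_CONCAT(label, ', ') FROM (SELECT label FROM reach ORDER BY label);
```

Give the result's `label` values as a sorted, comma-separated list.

Games, History, Jazz, Music, NonFiction, Physics

Base: cat_id=5 (Games) at d 0.
Iteration 1: rows with parent in {5} -> Music (id 6, d 1), History (id 8, d 1), NonFiction (id 9, d 1).
Iteration 2: rows with parent in {6,8,9} -> Physics (id 11, d 2), Jazz (id 13, d 2).
Iteration 3: no rows with parent in {11,13}; recursion stops.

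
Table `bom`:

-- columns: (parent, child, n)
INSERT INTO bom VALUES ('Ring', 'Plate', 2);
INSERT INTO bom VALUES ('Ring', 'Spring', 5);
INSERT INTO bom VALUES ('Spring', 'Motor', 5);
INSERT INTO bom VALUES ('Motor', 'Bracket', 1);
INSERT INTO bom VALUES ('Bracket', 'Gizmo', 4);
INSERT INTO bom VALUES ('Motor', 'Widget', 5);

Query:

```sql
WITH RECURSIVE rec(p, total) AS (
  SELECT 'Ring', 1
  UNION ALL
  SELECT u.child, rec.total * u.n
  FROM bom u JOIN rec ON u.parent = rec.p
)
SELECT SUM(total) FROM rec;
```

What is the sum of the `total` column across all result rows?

Base: (Ring, total=1).
Iteration 1: components of {Ring} -> Plate = 1*2 = 2, Spring = 1*5 = 5.
Iteration 2: components of {Plate,Spring} -> Motor = 5*5 = 25.
Iteration 3: components of {Motor} -> Bracket = 25*1 = 25, Widget = 25*5 = 125.
Iteration 4: components of {Bracket,Widget} -> Gizmo = 25*4 = 100.
Iteration 5: no further components; recursion stops.
SUM(total) = 1 + 2 + 5 + 25 + 25 + 125 + 100 = 283.

283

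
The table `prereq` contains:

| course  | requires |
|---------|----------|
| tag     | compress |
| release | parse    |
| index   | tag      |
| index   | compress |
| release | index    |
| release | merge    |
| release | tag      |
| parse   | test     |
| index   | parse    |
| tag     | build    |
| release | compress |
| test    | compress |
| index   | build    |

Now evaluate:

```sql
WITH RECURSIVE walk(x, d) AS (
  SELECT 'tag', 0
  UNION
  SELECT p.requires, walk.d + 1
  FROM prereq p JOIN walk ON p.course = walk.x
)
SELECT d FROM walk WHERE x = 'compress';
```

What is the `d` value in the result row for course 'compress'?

1

Base: (tag, d=0).
Iteration 1: edges from {tag} -> (build, d=1), (compress, d=1).
Iteration 2: no outgoing edges from {build,compress}; recursion stops.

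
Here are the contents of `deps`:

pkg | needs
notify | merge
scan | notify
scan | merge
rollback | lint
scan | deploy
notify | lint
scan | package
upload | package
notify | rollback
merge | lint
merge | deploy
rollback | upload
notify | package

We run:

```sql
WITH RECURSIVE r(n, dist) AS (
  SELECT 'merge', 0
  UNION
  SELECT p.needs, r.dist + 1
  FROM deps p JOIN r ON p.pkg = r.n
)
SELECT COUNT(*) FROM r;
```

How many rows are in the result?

3

Base: (merge, dist=0).
Iteration 1: edges from {merge} -> (deploy, dist=1), (lint, dist=1).
Iteration 2: no outgoing edges from {deploy,lint}; recursion stops.
Total rows emitted: 3.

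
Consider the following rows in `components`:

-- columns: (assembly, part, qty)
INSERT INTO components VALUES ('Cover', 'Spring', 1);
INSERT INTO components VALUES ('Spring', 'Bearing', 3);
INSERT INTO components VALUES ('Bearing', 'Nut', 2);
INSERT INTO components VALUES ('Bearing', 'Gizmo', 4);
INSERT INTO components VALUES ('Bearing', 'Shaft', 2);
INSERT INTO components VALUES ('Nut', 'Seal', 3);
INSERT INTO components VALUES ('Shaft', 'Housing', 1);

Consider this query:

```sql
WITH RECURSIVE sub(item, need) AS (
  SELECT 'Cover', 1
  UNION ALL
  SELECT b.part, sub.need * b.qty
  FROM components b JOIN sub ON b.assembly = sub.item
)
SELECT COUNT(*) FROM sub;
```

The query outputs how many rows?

Base: (Cover, need=1).
Iteration 1: components of {Cover} -> Spring = 1*1 = 1.
Iteration 2: components of {Spring} -> Bearing = 1*3 = 3.
Iteration 3: components of {Bearing} -> Gizmo = 3*4 = 12, Nut = 3*2 = 6, Shaft = 3*2 = 6.
Iteration 4: components of {Gizmo,Nut,Shaft} -> Housing = 6*1 = 6, Seal = 6*3 = 18.
Iteration 5: no further components; recursion stops.
Total rows emitted: 8.

8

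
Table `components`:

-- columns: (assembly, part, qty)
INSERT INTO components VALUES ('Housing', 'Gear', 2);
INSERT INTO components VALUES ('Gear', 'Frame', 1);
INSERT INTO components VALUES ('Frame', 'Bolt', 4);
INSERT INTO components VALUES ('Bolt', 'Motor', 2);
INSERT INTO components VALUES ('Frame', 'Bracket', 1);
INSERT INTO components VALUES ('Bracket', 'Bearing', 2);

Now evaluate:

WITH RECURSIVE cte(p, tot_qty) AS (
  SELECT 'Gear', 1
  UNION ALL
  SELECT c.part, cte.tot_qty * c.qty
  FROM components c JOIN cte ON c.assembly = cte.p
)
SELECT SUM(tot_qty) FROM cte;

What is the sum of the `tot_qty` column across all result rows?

17

Base: (Gear, tot_qty=1).
Iteration 1: components of {Gear} -> Frame = 1*1 = 1.
Iteration 2: components of {Frame} -> Bolt = 1*4 = 4, Bracket = 1*1 = 1.
Iteration 3: components of {Bolt,Bracket} -> Bearing = 1*2 = 2, Motor = 4*2 = 8.
Iteration 4: no further components; recursion stops.
SUM(tot_qty) = 1 + 1 + 4 + 1 + 8 + 2 = 17.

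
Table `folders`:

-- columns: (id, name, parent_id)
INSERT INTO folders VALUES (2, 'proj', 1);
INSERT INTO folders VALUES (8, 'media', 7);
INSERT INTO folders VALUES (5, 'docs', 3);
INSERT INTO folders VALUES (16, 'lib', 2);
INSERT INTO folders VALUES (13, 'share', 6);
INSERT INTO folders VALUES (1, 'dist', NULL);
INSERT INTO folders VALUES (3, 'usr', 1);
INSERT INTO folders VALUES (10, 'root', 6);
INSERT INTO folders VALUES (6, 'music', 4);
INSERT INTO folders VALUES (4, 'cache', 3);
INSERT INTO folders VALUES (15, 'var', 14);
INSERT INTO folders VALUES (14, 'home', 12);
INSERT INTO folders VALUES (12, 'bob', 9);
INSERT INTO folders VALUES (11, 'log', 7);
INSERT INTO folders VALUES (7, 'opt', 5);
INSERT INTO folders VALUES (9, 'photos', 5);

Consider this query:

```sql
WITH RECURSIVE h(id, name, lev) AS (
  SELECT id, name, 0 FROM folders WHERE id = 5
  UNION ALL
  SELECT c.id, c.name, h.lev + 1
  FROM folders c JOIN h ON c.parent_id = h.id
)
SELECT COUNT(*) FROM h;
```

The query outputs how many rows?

Base: id=5 (docs) at lev 0.
Iteration 1: rows with parent_id in {5} -> opt (id 7, lev 1), photos (id 9, lev 1).
Iteration 2: rows with parent_id in {7,9} -> media (id 8, lev 2), log (id 11, lev 2), bob (id 12, lev 2).
Iteration 3: rows with parent_id in {8,11,12} -> home (id 14, lev 3).
Iteration 4: rows with parent_id in {14} -> var (id 15, lev 4).
Iteration 5: no rows with parent_id in {15}; recursion stops.
Total rows emitted: 8.

8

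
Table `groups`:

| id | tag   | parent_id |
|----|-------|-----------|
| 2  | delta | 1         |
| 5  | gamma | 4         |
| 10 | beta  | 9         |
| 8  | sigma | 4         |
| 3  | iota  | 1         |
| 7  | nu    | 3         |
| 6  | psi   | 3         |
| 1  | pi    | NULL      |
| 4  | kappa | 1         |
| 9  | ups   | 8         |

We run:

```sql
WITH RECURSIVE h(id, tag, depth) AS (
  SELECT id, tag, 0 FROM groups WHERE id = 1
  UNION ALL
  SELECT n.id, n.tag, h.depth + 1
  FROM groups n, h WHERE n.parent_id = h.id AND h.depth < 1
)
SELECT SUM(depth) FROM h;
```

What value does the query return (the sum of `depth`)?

Base: id=1 (pi) at depth 0.
Iteration 1: rows with parent_id in {1} -> delta (id 2, depth 1), iota (id 3, depth 1), kappa (id 4, depth 1).
Iteration 2: depth < 1 fails for all current rows; recursion stops.
SUM(depth) = 0 + 1 + 1 + 1 = 3.

3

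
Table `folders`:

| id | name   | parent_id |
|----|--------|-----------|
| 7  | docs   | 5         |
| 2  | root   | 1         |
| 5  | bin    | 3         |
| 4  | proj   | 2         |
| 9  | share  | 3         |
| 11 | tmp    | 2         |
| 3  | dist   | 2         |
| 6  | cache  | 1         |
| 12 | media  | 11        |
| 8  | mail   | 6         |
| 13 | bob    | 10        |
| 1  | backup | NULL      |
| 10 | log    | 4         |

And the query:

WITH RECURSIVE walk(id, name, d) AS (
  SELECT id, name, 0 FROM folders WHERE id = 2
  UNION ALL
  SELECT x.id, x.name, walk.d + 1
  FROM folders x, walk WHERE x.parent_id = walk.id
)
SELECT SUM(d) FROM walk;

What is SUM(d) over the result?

17

Base: id=2 (root) at d 0.
Iteration 1: rows with parent_id in {2} -> dist (id 3, d 1), proj (id 4, d 1), tmp (id 11, d 1).
Iteration 2: rows with parent_id in {3,4,11} -> bin (id 5, d 2), share (id 9, d 2), log (id 10, d 2), media (id 12, d 2).
Iteration 3: rows with parent_id in {5,9,10,12} -> docs (id 7, d 3), bob (id 13, d 3).
Iteration 4: no rows with parent_id in {7,13}; recursion stops.
SUM(d) = 0 + 1 + 1 + 1 + 2 + 2 + 2 + 2 + 3 + 3 = 17.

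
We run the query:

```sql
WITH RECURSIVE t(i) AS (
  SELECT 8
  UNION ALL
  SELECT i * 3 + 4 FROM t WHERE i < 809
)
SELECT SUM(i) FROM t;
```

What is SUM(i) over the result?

3628

Base: i=8.
Iteration 1: 8 < 809 holds -> i = 8 * 3 + 4 = 28.
Iteration 2: 28 < 809 holds -> i = 28 * 3 + 4 = 88.
Iteration 3: 88 < 809 holds -> i = 88 * 3 + 4 = 268.
Iteration 4: 268 < 809 holds -> i = 268 * 3 + 4 = 808.
Iteration 5: 808 < 809 holds -> i = 808 * 3 + 4 = 2428.
Iteration 6: 2428 < 809 fails; recursion stops.
SUM(i) = 8 + 28 + 88 + 268 + 808 + 2428 = 3628.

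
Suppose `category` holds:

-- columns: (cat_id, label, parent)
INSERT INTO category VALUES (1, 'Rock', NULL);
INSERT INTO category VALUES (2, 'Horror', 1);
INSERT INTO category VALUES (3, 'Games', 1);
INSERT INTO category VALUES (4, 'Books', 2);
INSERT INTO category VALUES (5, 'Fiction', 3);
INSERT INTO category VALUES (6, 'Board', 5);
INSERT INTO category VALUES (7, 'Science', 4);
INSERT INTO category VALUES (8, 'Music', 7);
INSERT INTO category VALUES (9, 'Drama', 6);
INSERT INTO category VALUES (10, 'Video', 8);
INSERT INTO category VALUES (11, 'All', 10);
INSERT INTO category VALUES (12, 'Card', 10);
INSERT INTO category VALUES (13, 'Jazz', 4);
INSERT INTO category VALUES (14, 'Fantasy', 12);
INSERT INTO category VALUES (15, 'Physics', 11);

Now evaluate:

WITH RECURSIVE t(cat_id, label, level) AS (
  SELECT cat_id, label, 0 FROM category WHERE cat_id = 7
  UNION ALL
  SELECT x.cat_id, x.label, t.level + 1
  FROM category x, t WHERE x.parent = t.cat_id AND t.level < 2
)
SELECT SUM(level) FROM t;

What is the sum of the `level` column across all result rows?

3

Base: cat_id=7 (Science) at level 0.
Iteration 1: rows with parent in {7} -> Music (id 8, level 1).
Iteration 2: rows with parent in {8} -> Video (id 10, level 2).
Iteration 3: level < 2 fails for all current rows; recursion stops.
SUM(level) = 0 + 1 + 2 = 3.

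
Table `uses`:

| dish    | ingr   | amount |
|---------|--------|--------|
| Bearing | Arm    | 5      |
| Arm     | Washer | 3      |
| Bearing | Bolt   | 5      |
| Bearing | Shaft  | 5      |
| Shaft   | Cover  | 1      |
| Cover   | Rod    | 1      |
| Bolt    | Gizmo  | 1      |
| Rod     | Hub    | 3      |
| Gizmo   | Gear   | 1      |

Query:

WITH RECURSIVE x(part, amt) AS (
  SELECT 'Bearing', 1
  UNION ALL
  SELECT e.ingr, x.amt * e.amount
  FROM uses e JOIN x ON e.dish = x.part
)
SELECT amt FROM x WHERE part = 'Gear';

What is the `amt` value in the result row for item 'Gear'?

5

Base: (Bearing, amt=1).
Iteration 1: components of {Bearing} -> Arm = 1*5 = 5, Bolt = 1*5 = 5, Shaft = 1*5 = 5.
Iteration 2: components of {Arm,Bolt,Shaft} -> Cover = 5*1 = 5, Gizmo = 5*1 = 5, Washer = 5*3 = 15.
Iteration 3: components of {Cover,Gizmo,Washer} -> Gear = 5*1 = 5, Rod = 5*1 = 5.
Iteration 4: components of {Gear,Rod} -> Hub = 5*3 = 15.
Iteration 5: no further components; recursion stops.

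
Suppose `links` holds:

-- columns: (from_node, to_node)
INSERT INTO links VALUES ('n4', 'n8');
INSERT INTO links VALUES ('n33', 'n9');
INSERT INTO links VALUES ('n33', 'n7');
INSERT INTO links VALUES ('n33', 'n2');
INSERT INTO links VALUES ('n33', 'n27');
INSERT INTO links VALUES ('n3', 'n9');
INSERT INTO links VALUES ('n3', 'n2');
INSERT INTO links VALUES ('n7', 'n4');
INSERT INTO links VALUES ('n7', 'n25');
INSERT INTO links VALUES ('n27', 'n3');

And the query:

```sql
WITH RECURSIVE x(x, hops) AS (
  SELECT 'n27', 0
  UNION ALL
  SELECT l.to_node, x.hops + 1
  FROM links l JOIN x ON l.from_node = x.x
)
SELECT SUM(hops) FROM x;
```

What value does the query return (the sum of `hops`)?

5

Base: (n27, hops=0).
Iteration 1: edges from {n27} -> (n3, hops=1).
Iteration 2: edges from {n3} -> (n2, hops=2), (n9, hops=2).
Iteration 3: no outgoing edges from {n2,n9}; recursion stops.
SUM(hops) = 0 + 1 + 2 + 2 = 5.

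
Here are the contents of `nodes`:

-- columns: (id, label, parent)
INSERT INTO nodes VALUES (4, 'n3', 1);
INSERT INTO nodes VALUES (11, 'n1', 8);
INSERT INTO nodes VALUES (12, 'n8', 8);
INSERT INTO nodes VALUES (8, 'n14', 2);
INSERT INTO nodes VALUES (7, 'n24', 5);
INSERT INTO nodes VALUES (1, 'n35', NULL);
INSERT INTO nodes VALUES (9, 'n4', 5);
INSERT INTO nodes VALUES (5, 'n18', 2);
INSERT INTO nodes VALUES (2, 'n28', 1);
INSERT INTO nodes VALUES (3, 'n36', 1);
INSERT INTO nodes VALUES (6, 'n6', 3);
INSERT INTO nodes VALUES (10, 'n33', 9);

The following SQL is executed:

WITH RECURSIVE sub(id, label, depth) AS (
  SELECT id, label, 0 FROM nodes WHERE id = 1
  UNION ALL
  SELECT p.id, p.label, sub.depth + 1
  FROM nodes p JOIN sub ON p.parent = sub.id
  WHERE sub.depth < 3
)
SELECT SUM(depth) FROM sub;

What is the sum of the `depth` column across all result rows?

21

Base: id=1 (n35) at depth 0.
Iteration 1: rows with parent in {1} -> n28 (id 2, depth 1), n36 (id 3, depth 1), n3 (id 4, depth 1).
Iteration 2: rows with parent in {2,3,4} -> n18 (id 5, depth 2), n6 (id 6, depth 2), n14 (id 8, depth 2).
Iteration 3: rows with parent in {5,6,8} -> n24 (id 7, depth 3), n4 (id 9, depth 3), n1 (id 11, depth 3), n8 (id 12, depth 3).
Iteration 4: depth < 3 fails for all current rows; recursion stops.
SUM(depth) = 0 + 1 + 1 + 1 + 2 + 2 + 2 + 3 + 3 + 3 + 3 = 21.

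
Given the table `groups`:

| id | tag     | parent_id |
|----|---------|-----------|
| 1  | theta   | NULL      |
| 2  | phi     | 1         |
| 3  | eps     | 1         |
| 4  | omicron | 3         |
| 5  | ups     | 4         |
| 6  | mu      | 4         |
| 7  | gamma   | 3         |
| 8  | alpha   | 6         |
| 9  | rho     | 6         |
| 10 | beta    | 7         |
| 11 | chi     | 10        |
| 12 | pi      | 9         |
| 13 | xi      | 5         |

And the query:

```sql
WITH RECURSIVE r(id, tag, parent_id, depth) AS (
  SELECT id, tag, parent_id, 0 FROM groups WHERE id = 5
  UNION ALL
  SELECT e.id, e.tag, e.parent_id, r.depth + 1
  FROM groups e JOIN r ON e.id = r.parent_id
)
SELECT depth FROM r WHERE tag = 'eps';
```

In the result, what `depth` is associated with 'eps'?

2

Base: id=5 (ups), parent_id=4, depth 0.
Iteration 1: join on id=4 -> omicron (id 4, parent_id=3, depth 1).
Iteration 2: join on id=3 -> eps (id 3, parent_id=1, depth 2).
Iteration 3: join on id=1 -> theta (id 1, parent_id=NULL, depth 3).
Iteration 4: parent_id is NULL; no match; recursion stops.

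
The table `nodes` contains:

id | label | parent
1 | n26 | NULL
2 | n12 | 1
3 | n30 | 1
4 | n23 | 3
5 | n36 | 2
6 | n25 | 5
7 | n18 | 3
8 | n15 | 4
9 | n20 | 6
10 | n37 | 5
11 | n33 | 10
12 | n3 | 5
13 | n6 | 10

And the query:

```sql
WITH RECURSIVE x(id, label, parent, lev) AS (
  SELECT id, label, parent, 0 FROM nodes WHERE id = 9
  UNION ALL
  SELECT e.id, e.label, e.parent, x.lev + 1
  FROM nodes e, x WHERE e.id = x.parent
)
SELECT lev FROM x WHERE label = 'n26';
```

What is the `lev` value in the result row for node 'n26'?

Base: id=9 (n20), parent=6, lev 0.
Iteration 1: join on id=6 -> n25 (id 6, parent=5, lev 1).
Iteration 2: join on id=5 -> n36 (id 5, parent=2, lev 2).
Iteration 3: join on id=2 -> n12 (id 2, parent=1, lev 3).
Iteration 4: join on id=1 -> n26 (id 1, parent=NULL, lev 4).
Iteration 5: parent is NULL; no match; recursion stops.

4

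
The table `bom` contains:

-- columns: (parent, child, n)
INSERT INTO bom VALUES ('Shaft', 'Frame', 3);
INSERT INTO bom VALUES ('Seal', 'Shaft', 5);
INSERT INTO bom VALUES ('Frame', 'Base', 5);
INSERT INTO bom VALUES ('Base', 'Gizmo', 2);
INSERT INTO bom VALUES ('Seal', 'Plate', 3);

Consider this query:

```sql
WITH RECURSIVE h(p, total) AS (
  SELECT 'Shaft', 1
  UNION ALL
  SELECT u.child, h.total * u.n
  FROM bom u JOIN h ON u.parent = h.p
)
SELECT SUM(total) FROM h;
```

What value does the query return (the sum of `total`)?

Base: (Shaft, total=1).
Iteration 1: components of {Shaft} -> Frame = 1*3 = 3.
Iteration 2: components of {Frame} -> Base = 3*5 = 15.
Iteration 3: components of {Base} -> Gizmo = 15*2 = 30.
Iteration 4: no further components; recursion stops.
SUM(total) = 1 + 3 + 15 + 30 = 49.

49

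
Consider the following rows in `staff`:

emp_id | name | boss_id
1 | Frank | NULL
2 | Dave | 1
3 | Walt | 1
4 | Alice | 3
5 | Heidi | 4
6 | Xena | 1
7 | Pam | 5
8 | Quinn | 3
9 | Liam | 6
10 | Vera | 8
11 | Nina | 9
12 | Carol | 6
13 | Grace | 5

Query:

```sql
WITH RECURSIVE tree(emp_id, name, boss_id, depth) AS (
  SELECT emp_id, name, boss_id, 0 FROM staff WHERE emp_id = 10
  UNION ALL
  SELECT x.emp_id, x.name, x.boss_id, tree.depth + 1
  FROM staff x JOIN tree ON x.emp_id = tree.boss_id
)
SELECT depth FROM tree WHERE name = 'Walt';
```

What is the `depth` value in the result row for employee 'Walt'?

2

Base: emp_id=10 (Vera), boss_id=8, depth 0.
Iteration 1: join on emp_id=8 -> Quinn (id 8, boss_id=3, depth 1).
Iteration 2: join on emp_id=3 -> Walt (id 3, boss_id=1, depth 2).
Iteration 3: join on emp_id=1 -> Frank (id 1, boss_id=NULL, depth 3).
Iteration 4: boss_id is NULL; no match; recursion stops.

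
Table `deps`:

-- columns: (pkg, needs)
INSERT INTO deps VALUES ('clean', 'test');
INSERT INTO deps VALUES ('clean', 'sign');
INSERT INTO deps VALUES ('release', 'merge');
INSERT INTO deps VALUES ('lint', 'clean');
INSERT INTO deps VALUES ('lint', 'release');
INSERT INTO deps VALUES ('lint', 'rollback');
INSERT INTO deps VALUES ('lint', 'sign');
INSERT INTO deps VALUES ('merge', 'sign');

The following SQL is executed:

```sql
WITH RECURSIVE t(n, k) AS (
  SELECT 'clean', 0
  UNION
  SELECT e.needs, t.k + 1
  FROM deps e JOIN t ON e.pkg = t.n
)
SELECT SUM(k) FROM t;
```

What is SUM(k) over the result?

2

Base: (clean, k=0).
Iteration 1: edges from {clean} -> (sign, k=1), (test, k=1).
Iteration 2: no outgoing edges from {sign,test}; recursion stops.
SUM(k) = 0 + 1 + 1 = 2.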